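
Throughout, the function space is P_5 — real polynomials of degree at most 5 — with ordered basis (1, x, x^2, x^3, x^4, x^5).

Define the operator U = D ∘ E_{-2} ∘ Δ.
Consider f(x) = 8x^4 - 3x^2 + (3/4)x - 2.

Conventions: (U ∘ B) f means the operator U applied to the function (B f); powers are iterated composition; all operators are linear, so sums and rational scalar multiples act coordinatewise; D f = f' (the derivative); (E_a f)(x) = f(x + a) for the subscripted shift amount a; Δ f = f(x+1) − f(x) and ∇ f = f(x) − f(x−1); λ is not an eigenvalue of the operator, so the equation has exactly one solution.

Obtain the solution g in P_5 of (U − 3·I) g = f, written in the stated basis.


write g with unknown coordinates in the stated basis and equate coefficients in (U − 3·I) g = f
solving from the highest basis element down gives g = -(8/3)x^4 - (29/3)x^2 + (127/4)x - 92/3
check: U g = -32x^2 + 96x - 94
so U g − 3·g = 8x^4 - 3x^2 + (3/4)x - 2 = f ✓

the result is g(x) = -(8/3)x^4 - (29/3)x^2 + (127/4)x - 92/3


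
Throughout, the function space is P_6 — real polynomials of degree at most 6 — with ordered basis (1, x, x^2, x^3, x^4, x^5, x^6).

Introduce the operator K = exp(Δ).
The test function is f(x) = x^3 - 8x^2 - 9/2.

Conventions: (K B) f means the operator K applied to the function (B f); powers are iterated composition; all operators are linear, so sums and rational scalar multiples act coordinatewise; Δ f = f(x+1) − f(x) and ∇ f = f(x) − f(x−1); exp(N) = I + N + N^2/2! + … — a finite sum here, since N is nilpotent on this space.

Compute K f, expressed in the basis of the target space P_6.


the image equals g(x) = x^3 - 5x^2 - 10x - 31/2

order-1 term: 3x^2 - 13x - 7
order-2 term: 3x - 5
order-3 term: 1
the series for exp(Δ) f terminates at order 3
exp(Δ) f = x^3 - 5x^2 - 10x - 31/2


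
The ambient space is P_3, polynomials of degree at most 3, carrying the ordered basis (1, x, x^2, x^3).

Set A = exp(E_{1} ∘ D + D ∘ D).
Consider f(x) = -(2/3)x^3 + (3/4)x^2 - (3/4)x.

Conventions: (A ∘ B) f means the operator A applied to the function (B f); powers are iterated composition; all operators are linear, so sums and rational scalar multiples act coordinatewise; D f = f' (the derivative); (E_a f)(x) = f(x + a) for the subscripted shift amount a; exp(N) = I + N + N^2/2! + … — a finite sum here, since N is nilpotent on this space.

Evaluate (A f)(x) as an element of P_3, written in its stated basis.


the image equals g(x) = -(2/3)x^3 - (5/4)x^2 - (37/4)x - 23/3

order-1 term: -2x^2 - (13/2)x + 1/4
order-2 term: -2x - 29/4
order-3 term: -2/3
the series for exp(E_{1} ∘ D + D ∘ D) f terminates at order 3
exp(E_{1} ∘ D + D ∘ D) f = -(2/3)x^3 - (5/4)x^2 - (37/4)x - 23/3


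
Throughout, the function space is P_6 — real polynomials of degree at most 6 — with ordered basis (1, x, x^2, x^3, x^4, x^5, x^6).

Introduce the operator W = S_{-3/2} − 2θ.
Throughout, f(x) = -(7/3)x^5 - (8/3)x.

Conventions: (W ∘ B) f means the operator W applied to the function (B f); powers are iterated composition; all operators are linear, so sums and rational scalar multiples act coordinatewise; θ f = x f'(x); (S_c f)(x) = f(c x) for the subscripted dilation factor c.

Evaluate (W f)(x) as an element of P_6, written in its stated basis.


g(x) = (3941/96)x^5 + (28/3)x

S_{-3/2} f = (567/32)x^5 + 4x
θ f = -(35/3)x^5 - (8/3)x
(-2θ) f = (70/3)x^5 + (16/3)x
(S_{-3/2} − 2θ) f = (3941/96)x^5 + (28/3)x


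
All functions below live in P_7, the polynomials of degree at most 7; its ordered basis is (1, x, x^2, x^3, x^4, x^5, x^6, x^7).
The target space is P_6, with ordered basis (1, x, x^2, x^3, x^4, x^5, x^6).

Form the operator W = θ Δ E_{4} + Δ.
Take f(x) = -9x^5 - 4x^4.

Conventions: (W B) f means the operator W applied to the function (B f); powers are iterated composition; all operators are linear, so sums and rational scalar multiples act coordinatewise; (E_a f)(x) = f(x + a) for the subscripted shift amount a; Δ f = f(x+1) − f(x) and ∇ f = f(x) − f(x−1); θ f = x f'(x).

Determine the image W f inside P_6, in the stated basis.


g(x) = -225x^4 - 2584x^3 - 11526x^2 - 17642x - 13

E_{4} f = -9x^5 - 184x^4 - 1504x^3 - 6144x^2 - 12544x - 10240
Δ E_{4} f = -45x^4 - 826x^3 - 5706x^2 - 17581x - 20385
θ Δ E_{4} f = -180x^4 - 2478x^3 - 11412x^2 - 17581x
Δ f = -45x^4 - 106x^3 - 114x^2 - 61x - 13
(θ Δ E_{4} + Δ) f = -225x^4 - 2584x^3 - 11526x^2 - 17642x - 13


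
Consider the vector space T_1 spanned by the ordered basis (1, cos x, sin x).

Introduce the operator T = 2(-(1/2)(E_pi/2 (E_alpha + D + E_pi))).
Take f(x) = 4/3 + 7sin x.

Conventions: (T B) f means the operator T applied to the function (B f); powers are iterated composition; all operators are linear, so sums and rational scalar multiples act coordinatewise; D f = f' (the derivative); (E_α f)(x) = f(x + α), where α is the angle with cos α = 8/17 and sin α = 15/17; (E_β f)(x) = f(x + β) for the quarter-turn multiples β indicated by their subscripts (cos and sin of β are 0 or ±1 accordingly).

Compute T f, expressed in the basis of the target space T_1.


the image equals g(x) = -8/3 + (63/17)cos x + (224/17)sin x

E_alpha f = 4/3 + (105/17)cos x + (56/17)sin x
D f = 7cos x
E_pi f = 4/3 - 7sin x
(E_alpha + D + E_pi) f = 8/3 + (224/17)cos x - (63/17)sin x
E_pi/2 (E_alpha + D + E_pi) f = 8/3 - (63/17)cos x - (224/17)sin x
(-(1/2)(E_pi/2 (E_alpha + D + E_pi))) f = -4/3 + (63/34)cos x + (112/17)sin x
(2(-(1/2)(E_pi/2 (E_alpha + D + E_pi)))) f = -8/3 + (63/17)cos x + (224/17)sin x


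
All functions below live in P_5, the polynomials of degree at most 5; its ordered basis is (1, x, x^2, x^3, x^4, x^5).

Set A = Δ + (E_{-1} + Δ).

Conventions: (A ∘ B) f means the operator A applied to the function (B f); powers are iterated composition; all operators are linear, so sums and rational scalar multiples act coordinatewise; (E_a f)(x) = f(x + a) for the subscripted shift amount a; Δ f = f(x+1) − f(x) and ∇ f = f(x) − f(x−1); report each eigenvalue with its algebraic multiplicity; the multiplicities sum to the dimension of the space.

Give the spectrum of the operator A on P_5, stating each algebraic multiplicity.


λ = 1 (multiplicity 6)

image of 1: 1
image of x: x + 1
image of x^2: x^2 + 2x + 3
image of x^3: x^3 + 3x^2 + 9x + 1
image of x^4: x^4 + 4x^3 + 18x^2 + 4x + 3
image of x^5: x^5 + 5x^4 + 30x^3 + 10x^2 + 15x + 1
the matrix is upper triangular; its diagonal is (1, 1, 1, 1, 1, 1)
for a triangular matrix the eigenvalues are the diagonal entries, with algebraic multiplicity their repetition count


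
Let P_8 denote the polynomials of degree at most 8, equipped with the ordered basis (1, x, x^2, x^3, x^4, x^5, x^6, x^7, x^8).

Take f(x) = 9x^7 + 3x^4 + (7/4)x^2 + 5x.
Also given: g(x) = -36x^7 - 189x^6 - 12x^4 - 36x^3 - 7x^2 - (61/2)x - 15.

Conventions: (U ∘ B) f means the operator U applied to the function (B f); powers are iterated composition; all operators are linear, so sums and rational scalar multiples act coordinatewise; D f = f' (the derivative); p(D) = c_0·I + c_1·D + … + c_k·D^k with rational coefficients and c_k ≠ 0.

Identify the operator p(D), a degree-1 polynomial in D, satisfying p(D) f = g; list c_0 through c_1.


D^0 f = 9x^7 + 3x^4 + (7/4)x^2 + 5x
D^1 f = 63x^6 + 12x^3 + (7/2)x + 5
matching coefficients of g against c_0 f + c_1 Df + … from the top degree down determines the c_i
solution: c_0 = -4, c_1 = -3

p(D) = -4·I − 3·D, i.e. c_0 = -4, c_1 = -3


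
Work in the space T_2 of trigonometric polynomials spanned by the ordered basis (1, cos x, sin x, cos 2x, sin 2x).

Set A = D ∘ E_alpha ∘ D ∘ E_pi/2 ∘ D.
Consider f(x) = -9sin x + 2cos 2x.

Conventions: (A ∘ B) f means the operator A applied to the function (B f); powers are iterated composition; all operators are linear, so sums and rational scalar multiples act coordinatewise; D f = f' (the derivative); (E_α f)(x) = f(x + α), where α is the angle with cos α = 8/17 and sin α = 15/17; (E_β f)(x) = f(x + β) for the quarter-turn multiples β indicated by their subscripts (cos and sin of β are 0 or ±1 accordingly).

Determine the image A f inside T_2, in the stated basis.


D f = -9cos x - 4sin 2x
E_pi/2 D f = 9sin x + 4sin 2x
D E_pi/2 D f = 9cos x + 8cos 2x
E_alpha (D ∘ E_pi/2 ∘ D) f = (72/17)cos x - (135/17)sin x - (1288/289)cos 2x - (1920/289)sin 2x
D E_alpha (D ∘ E_pi/2 ∘ D) f = -(135/17)cos x - (72/17)sin x - (3840/289)cos 2x + (2576/289)sin 2x

the image equals g(x) = -(135/17)cos x - (72/17)sin x - (3840/289)cos 2x + (2576/289)sin 2x


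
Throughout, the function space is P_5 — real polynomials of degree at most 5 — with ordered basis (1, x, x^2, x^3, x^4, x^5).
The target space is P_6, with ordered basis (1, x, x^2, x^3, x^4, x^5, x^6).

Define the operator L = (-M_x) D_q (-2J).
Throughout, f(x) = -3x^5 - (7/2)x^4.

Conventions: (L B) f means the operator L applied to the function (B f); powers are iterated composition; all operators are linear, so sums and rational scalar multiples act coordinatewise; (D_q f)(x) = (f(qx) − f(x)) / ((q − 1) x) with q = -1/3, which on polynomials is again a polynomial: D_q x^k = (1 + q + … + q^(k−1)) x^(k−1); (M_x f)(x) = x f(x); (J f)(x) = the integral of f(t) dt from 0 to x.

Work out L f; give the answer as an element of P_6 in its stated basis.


J f = -(1/2)x^6 - (7/10)x^5
(-2J) f = x^6 + (7/5)x^5
D_q (-2J) f = (182/243)x^5 + (427/405)x^4
M_x D_q (-2J) f = (182/243)x^6 + (427/405)x^5
(-M_x) D_q (-2J) f = -(182/243)x^6 - (427/405)x^5

g(x) = -(182/243)x^6 - (427/405)x^5


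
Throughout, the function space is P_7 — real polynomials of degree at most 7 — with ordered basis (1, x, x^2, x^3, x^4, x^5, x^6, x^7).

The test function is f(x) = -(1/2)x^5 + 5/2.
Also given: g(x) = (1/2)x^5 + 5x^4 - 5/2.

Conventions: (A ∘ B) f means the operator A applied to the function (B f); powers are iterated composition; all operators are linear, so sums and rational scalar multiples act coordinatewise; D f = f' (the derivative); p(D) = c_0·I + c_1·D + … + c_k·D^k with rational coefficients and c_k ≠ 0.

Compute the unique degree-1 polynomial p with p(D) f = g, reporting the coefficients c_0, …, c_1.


D^0 f = -(1/2)x^5 + 5/2
D^1 f = -(5/2)x^4
matching coefficients of g against c_0 f + c_1 Df + … from the top degree down determines the c_i
solution: c_0 = -1, c_1 = -2

c_0 = -1, c_1 = -2


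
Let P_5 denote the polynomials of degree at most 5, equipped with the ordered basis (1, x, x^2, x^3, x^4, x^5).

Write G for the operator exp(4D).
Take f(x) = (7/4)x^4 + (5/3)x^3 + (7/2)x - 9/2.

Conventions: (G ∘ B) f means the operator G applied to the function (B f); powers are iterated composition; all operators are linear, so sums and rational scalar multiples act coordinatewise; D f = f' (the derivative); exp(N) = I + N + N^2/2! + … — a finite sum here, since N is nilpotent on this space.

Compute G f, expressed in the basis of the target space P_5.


g(x) = (7/4)x^4 + (89/3)x^3 + 188x^2 + (1063/2)x + 3385/6

order-1 term: 28x^3 + 20x^2 + 14
order-2 term: 168x^2 + 80x
order-3 term: 448x + 320/3
order-4 term: 448
the series for exp(4D) f terminates at order 4
exp(4D) f = (7/4)x^4 + (89/3)x^3 + 188x^2 + (1063/2)x + 3385/6


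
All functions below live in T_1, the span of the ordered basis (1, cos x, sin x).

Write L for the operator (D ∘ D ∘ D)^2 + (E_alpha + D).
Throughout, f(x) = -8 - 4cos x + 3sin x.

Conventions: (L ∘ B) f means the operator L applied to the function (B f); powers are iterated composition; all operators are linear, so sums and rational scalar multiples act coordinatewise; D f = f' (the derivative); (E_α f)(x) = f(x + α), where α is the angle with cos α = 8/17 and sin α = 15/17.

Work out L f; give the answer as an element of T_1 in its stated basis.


D f = 3cos x + 4sin x
D D f = 4cos x - 3sin x
D D D f = -3cos x - 4sin x
D (D ∘ D ∘ D) f = -4cos x + 3sin x
D D (D ∘ D ∘ D) f = 3cos x + 4sin x
D D D (D ∘ D ∘ D) f = 4cos x - 3sin x
E_alpha f = -8 + (13/17)cos x + (84/17)sin x
D f = 3cos x + 4sin x
(E_alpha + D) f = -8 + (64/17)cos x + (152/17)sin x
((D ∘ D ∘ D)^2 + (E_alpha + D)) f = -8 + (132/17)cos x + (101/17)sin x

the result is g(x) = -8 + (132/17)cos x + (101/17)sin x


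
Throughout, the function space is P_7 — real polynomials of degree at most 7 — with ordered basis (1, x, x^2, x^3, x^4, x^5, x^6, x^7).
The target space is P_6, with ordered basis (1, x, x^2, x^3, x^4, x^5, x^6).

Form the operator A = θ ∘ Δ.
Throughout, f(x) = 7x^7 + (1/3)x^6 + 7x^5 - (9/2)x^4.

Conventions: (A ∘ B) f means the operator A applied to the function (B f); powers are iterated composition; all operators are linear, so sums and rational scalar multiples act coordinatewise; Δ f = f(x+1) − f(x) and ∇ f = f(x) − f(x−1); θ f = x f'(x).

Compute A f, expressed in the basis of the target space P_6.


Δ f = 49x^6 + 149x^5 + 285x^4 + (911/3)x^3 + 195x^2 + 68x + 59/6
θ Δ f = 294x^6 + 745x^5 + 1140x^4 + 911x^3 + 390x^2 + 68x

g(x) = 294x^6 + 745x^5 + 1140x^4 + 911x^3 + 390x^2 + 68x


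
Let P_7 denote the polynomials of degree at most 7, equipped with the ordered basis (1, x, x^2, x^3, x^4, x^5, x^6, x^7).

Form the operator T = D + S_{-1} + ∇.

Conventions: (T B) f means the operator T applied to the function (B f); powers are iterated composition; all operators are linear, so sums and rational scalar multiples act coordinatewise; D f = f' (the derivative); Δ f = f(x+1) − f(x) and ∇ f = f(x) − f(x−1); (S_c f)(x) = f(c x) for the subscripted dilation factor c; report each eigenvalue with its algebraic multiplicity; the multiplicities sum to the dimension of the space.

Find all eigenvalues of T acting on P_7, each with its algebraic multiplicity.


λ = -1 (multiplicity 4), λ = 1 (multiplicity 4)

image of 1: 1
image of x: -x + 2
image of x^2: x^2 + 4x - 1
image of x^3: -x^3 + 6x^2 - 3x + 1
image of x^4: x^4 + 8x^3 - 6x^2 + 4x - 1
image of x^5: -x^5 + 10x^4 - 10x^3 + 10x^2 - 5x + 1
image of x^6: x^6 + 12x^5 - 15x^4 + 20x^3 - 15x^2 + 6x - 1
image of x^7: -x^7 + 14x^6 - 21x^5 + 35x^4 - 35x^3 + 21x^2 - 7x + 1
the matrix is upper triangular; its diagonal is (1, -1, 1, -1, 1, -1, 1, -1)
for a triangular matrix the eigenvalues are the diagonal entries, with algebraic multiplicity their repetition count


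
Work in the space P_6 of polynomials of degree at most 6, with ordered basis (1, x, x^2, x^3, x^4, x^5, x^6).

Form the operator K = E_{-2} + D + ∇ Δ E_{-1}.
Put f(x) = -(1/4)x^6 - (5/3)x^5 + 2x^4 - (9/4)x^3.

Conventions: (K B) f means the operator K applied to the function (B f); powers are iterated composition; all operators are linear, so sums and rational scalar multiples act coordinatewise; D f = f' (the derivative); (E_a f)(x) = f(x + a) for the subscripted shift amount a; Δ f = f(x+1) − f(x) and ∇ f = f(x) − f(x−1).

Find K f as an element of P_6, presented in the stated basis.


the image equals g(x) = -(1/4)x^6 - (1/6)x^5 - (73/6)x^4 - (161/4)x^3 + (2395/12)x^2 - (619/2)x + 490/3

E_{-2} f = -(1/4)x^6 + (4/3)x^5 + (11/3)x^4 - (539/12)x^3 + (809/6)x^2 - (529/3)x + 262/3
D f = -(3/2)x^5 - (25/3)x^4 + 8x^3 - (27/4)x^2
E_{-1} f = -(1/4)x^6 - (1/6)x^5 + (79/12)x^4 - (263/12)x^3 + (95/3)x^2 - (259/12)x + 17/3
Δ E_{-1} f = -(3/2)x^5 - (55/12)x^4 + (59/3)x^3 - (95/3)x^2 + (259/12)x - 17/3
∇ Δ E_{-1} f = -(15/2)x^4 - (10/3)x^3 + (143/2)x^2 - (799/6)x + 76
(E_{-2} + D + ∇ Δ E_{-1}) f = -(1/4)x^6 - (1/6)x^5 - (73/6)x^4 - (161/4)x^3 + (2395/12)x^2 - (619/2)x + 490/3


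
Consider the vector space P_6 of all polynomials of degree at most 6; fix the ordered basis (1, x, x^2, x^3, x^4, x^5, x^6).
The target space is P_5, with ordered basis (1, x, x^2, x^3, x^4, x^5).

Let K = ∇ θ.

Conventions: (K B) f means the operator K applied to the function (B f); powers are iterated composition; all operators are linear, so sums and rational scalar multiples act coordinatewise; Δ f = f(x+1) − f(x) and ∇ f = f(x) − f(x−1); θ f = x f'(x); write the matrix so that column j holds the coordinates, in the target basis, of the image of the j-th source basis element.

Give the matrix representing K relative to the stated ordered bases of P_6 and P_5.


the matrix is [[0, 1, -2, 3, -4, 5, -6]; [0, 0, 4, -9, 16, -25, 36]; [0, 0, 0, 9, -24, 50, -90]; [0, 0, 0, 0, 16, -50, 120]; [0, 0, 0, 0, 0, 25, -90]; [0, 0, 0, 0, 0, 0, 36]] (rows listed top to bottom)

image of 1: 0
image of x: 1
image of x^2: 4x - 2
image of x^3: 9x^2 - 9x + 3
image of x^4: 16x^3 - 24x^2 + 16x - 4
image of x^5: 25x^4 - 50x^3 + 50x^2 - 25x + 5
image of x^6: 36x^5 - 90x^4 + 120x^3 - 90x^2 + 36x - 6
each image's coordinates form column j of the matrix


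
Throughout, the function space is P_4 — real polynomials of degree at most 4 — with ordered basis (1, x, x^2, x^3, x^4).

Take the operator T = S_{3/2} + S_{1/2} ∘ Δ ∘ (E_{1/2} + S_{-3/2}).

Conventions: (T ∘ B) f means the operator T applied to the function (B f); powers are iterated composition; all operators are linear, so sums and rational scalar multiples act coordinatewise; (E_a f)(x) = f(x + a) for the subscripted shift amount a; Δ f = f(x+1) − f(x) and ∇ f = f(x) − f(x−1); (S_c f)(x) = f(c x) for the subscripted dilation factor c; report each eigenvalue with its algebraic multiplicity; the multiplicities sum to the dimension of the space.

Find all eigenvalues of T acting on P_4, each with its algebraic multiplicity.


image of 1: 1
image of x: (3/2)x - 1/2
image of x^2: (9/4)x^2 + (13/4)x + 17/4
image of x^3: (27/8)x^3 - (57/32)x^2 - (33/16)x - 1/8
image of x^4: (81/16)x^4 + (97/32)x^3 + (339/32)x^2 + (133/8)x + 161/16
the matrix is upper triangular; its diagonal is (1, 3/2, 9/4, 27/8, 81/16)
for a triangular matrix the eigenvalues are the diagonal entries, with algebraic multiplicity their repetition count

λ = 1 (multiplicity 1), λ = 3/2 (multiplicity 1), λ = 9/4 (multiplicity 1), λ = 27/8 (multiplicity 1), λ = 81/16 (multiplicity 1)


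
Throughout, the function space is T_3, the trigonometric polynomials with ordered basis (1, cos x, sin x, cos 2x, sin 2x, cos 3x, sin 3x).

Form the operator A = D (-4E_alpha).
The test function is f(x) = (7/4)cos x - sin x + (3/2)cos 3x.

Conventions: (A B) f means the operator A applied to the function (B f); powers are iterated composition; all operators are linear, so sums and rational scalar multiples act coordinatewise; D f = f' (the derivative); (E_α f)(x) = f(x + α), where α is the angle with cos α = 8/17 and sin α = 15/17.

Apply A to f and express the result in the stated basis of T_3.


the image equals g(x) = (137/17)cos x - (4/17)sin x - (8910/4913)cos 3x - (87984/4913)sin 3x

E_alpha f = -(1/17)cos x - (137/68)sin x - (7332/4913)cos 3x + (1485/9826)sin 3x
(-4E_alpha) f = (4/17)cos x + (137/17)sin x + (29328/4913)cos 3x - (2970/4913)sin 3x
D (-4E_alpha) f = (137/17)cos x - (4/17)sin x - (8910/4913)cos 3x - (87984/4913)sin 3x


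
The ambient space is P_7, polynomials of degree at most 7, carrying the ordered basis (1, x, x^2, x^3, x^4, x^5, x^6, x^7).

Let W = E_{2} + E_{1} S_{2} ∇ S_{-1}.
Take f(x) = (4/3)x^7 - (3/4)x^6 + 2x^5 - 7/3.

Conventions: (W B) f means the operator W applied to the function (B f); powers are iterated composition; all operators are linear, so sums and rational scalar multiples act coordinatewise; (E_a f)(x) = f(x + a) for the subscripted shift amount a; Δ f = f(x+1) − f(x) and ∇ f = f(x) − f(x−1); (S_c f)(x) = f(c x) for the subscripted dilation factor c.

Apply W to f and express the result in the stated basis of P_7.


the image equals g(x) = (4/3)x^7 - (6953/12)x^6 - 2727x^5 - (16735/3)x^4 - (18640/3)x^3 - 3831x^2 - (3425/3)x - 377/4

E_{2} f = (4/3)x^7 + (215/12)x^6 + 105x^5 + (1045/3)x^4 + (2120/3)x^3 + 876x^2 + (1840/3)x + 553/3
S_{-1} f = -(4/3)x^7 - (3/4)x^6 - 2x^5 - 7/3
∇ S_{-1} f = -(28/3)x^6 + (47/2)x^5 - (545/12)x^4 + (155/3)x^3 - (147/4)x^2 + (89/6)x - 31/12
S_{2} (∇ S_{-1}) f = -(1792/3)x^6 + 752x^5 - (2180/3)x^4 + (1240/3)x^3 - 147x^2 + (89/3)x - 31/12
E_{1} S_{2} (∇ S_{-1}) f = -(1792/3)x^6 - 2832x^5 - (17780/3)x^4 - 6920x^3 - 4707x^2 - 1755x - 3343/12
(E_{2} + E_{1} S_{2} ∇ S_{-1}) f = (4/3)x^7 - (6953/12)x^6 - 2727x^5 - (16735/3)x^4 - (18640/3)x^3 - 3831x^2 - (3425/3)x - 377/4


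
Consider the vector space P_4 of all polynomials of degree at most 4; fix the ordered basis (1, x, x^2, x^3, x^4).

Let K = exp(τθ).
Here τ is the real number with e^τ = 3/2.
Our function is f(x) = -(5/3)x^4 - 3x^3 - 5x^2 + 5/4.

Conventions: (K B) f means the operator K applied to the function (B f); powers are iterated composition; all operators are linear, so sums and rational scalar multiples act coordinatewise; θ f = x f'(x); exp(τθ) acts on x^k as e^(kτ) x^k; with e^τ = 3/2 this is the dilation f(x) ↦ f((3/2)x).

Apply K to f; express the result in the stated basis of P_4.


exp(τθ) x^k = e^(kτ) x^k; with e^τ = 3/2 this sends x^k to (3/2)^k x^k
x^2 ↦ 9/4 x^2
x^3 ↦ 27/8 x^3
x^4 ↦ 81/16 x^4
applying this coordinatewise to f: exp(τθ) f = -(135/16)x^4 - (81/8)x^3 - (45/4)x^2 + 5/4

the image equals g(x) = -(135/16)x^4 - (81/8)x^3 - (45/4)x^2 + 5/4


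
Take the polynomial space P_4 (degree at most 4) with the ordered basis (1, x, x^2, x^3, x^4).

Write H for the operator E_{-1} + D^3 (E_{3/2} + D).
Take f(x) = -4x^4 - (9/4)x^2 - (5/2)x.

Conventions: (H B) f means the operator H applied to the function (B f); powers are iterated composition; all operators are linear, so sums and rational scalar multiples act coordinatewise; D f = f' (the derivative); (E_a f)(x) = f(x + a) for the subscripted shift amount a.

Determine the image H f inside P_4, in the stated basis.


the image equals g(x) = -4x^4 + 16x^3 - (105/4)x^2 - 78x - 975/4

E_{-1} f = -4x^4 + 16x^3 - (105/4)x^2 + 18x - 15/4
E_{3/2} f = -4x^4 - 24x^3 - (225/4)x^2 - (253/4)x - 465/16
D f = -16x^3 - (9/2)x - 5/2
(E_{3/2} + D) f = -4x^4 - 40x^3 - (225/4)x^2 - (271/4)x - 505/16
D (E_{3/2} + D) f = -16x^3 - 120x^2 - (225/2)x - 271/4
D D (E_{3/2} + D) f = -48x^2 - 240x - 225/2
D D D (E_{3/2} + D) f = -96x - 240
(E_{-1} + D^3 (E_{3/2} + D)) f = -4x^4 + 16x^3 - (105/4)x^2 - 78x - 975/4


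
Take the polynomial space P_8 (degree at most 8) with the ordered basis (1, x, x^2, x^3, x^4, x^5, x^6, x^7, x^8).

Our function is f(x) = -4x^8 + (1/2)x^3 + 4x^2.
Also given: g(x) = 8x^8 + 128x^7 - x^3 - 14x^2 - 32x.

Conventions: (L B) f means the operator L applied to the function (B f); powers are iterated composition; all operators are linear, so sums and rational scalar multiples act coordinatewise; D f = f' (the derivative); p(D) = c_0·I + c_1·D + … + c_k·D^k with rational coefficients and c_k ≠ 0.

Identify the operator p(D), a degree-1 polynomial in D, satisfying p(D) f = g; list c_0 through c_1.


c_0 = -2, c_1 = -4

D^0 f = -4x^8 + (1/2)x^3 + 4x^2
D^1 f = -32x^7 + (3/2)x^2 + 8x
matching coefficients of g against c_0 f + c_1 Df + … from the top degree down determines the c_i
solution: c_0 = -2, c_1 = -4


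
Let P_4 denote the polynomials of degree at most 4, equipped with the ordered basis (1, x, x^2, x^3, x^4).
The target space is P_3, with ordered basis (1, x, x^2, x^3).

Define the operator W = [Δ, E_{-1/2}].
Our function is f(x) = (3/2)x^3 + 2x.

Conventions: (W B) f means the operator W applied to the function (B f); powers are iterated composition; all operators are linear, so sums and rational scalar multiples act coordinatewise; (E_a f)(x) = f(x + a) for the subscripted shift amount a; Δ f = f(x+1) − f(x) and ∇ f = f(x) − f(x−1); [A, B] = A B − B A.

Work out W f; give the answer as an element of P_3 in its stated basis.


E_{-1/2} f = (3/2)x^3 - (9/4)x^2 + (25/8)x - 19/16
Δ E_{-1/2} f = (9/2)x^2 + 19/8
Δ f = (9/2)x^2 + (9/2)x + 7/2
E_{-1/2} Δ f = (9/2)x^2 + 19/8
[Δ, E_{-1/2}] f = 0

g(x) = 0


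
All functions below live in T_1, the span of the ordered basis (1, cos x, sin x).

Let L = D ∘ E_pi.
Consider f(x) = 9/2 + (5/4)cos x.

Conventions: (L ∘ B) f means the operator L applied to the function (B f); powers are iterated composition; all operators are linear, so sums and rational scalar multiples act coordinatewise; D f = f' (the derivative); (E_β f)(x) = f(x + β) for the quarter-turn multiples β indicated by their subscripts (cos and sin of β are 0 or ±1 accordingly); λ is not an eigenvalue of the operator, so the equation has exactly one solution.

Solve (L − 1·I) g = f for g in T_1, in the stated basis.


write g with unknown coordinates in the stated basis and equate coefficients in (L − 1·I) g = f
solving from the highest basis element down gives g = -9/2 - (5/8)cos x - (5/8)sin x
check: L g = (5/8)cos x - (5/8)sin x
so L g − 1·g = 9/2 + (5/4)cos x = f ✓

the result is g(x) = -9/2 - (5/8)cos x - (5/8)sin x


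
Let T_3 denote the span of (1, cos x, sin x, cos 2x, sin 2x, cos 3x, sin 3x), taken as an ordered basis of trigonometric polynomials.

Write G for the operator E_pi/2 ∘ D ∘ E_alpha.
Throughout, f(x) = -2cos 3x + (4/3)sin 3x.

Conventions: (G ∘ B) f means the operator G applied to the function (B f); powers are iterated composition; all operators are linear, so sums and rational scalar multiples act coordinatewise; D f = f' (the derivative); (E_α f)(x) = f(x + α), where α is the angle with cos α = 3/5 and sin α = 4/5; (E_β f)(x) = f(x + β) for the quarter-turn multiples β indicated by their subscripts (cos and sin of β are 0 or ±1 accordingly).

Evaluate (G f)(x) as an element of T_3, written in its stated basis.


the result is g(x) = (878/125)cos 3x - (204/125)sin 3x

E_alpha f = (878/375)cos 3x - (68/125)sin 3x
D E_alpha f = -(204/125)cos 3x - (878/125)sin 3x
E_pi/2 D E_alpha f = (878/125)cos 3x - (204/125)sin 3x


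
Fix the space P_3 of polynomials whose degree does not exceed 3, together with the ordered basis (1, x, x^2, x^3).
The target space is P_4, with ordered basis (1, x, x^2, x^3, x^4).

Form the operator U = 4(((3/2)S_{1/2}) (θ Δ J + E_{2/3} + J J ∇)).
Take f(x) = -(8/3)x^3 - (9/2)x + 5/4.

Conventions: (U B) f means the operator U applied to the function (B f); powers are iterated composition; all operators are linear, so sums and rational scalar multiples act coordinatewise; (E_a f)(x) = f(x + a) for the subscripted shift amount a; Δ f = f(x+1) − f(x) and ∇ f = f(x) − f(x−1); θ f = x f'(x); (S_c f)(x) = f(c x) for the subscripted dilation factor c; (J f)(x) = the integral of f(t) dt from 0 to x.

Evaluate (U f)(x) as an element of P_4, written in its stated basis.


the image equals g(x) = -(1/4)x^4 - 7x^3 - (203/8)x^2 - (137/3)x - 823/54

J f = -(2/3)x^4 - (9/4)x^2 + (5/4)x
Δ J f = -(8/3)x^3 - 4x^2 - (43/6)x - 5/3
θ Δ J f = -8x^3 - 8x^2 - (43/6)x
E_{2/3} f = -(8/3)x^3 - (16/3)x^2 - (145/18)x - 823/324
∇ f = -8x^2 + 8x - 43/6
J ∇ f = -(8/3)x^3 + 4x^2 - (43/6)x
J J ∇ f = -(2/3)x^4 + (4/3)x^3 - (43/12)x^2
(θ Δ J + E_{2/3} + J J ∇) f = -(2/3)x^4 - (28/3)x^3 - (203/12)x^2 - (137/9)x - 823/324
S_{1/2} (θ Δ J + E_{2/3} + J J ∇) f = -(1/24)x^4 - (7/6)x^3 - (203/48)x^2 - (137/18)x - 823/324
((3/2)S_{1/2}) (θ Δ J + E_{2/3} + J J ∇) f = -(1/16)x^4 - (7/4)x^3 - (203/32)x^2 - (137/12)x - 823/216
(4(((3/2)S_{1/2}) (θ Δ J + E_{2/3} + J J ∇))) f = -(1/4)x^4 - 7x^3 - (203/8)x^2 - (137/3)x - 823/54


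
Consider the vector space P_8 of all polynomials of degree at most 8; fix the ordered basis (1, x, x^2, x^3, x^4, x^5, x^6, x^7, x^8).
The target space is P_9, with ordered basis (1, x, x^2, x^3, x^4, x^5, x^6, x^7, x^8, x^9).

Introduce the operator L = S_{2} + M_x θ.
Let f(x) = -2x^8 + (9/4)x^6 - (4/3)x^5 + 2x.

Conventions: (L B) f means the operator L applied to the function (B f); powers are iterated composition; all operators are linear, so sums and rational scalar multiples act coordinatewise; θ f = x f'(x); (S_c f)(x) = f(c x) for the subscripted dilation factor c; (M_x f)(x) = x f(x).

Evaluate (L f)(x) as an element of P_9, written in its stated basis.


S_{2} f = -512x^8 + 144x^6 - (128/3)x^5 + 4x
θ f = -16x^8 + (27/2)x^6 - (20/3)x^5 + 2x
M_x θ f = -16x^9 + (27/2)x^7 - (20/3)x^6 + 2x^2
(S_{2} + M_x θ) f = -16x^9 - 512x^8 + (27/2)x^7 + (412/3)x^6 - (128/3)x^5 + 2x^2 + 4x

the result is g(x) = -16x^9 - 512x^8 + (27/2)x^7 + (412/3)x^6 - (128/3)x^5 + 2x^2 + 4x


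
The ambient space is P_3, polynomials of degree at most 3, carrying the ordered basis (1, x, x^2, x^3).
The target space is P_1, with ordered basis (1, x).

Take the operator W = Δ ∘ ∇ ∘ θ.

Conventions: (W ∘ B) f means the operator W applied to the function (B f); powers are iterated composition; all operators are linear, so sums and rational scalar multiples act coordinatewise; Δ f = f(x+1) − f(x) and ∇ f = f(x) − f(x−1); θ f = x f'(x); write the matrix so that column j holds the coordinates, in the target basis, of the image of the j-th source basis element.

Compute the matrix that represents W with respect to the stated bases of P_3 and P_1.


image of 1: 0
image of x: 0
image of x^2: 4
image of x^3: 18x
each image's coordinates form column j of the matrix

the matrix is [[0, 0, 4, 0]; [0, 0, 0, 18]] (rows listed top to bottom)


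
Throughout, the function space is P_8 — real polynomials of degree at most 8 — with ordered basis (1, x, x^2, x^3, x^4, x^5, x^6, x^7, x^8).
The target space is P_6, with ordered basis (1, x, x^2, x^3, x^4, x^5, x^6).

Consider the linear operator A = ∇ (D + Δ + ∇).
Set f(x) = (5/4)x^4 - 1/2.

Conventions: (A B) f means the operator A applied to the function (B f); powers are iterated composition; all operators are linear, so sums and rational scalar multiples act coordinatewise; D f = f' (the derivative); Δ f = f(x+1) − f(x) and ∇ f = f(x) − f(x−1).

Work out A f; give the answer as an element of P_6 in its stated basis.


the result is g(x) = 45x^2 - 45x + 25

D f = 5x^3
Δ f = 5x^3 + (15/2)x^2 + 5x + 5/4
∇ f = 5x^3 - (15/2)x^2 + 5x - 5/4
(D + Δ + ∇) f = 15x^3 + 10x
∇ (D + Δ + ∇) f = 45x^2 - 45x + 25


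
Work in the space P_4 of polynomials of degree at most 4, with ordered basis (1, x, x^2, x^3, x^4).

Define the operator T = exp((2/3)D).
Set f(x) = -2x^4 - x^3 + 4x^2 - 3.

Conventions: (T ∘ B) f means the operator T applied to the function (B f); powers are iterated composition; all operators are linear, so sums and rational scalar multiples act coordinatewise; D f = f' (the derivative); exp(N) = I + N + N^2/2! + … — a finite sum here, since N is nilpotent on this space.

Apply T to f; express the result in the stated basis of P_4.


the image equals g(x) = -2x^4 - (19/3)x^3 - (10/3)x^2 + (44/27)x - 155/81

order-1 term: -(16/3)x^3 - 2x^2 + (16/3)x
order-2 term: -(16/3)x^2 - (4/3)x + 16/9
order-3 term: -(64/27)x - 8/27
order-4 term: -32/81
the series for exp((2/3)D) f terminates at order 4
exp((2/3)D) f = -2x^4 - (19/3)x^3 - (10/3)x^2 + (44/27)x - 155/81


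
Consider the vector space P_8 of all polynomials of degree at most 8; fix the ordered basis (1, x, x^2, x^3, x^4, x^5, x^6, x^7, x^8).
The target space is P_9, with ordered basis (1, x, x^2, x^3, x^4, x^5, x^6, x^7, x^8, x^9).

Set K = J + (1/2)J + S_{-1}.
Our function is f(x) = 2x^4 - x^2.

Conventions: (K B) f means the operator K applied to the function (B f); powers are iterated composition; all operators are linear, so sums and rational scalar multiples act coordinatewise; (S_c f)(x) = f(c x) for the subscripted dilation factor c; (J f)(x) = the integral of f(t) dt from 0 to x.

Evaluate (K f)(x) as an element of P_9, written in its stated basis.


J f = (2/5)x^5 - (1/3)x^3
J f = (2/5)x^5 - (1/3)x^3
((1/2)J) f = (1/5)x^5 - (1/6)x^3
S_{-1} f = 2x^4 - x^2
(J + (1/2)J + S_{-1}) f = (3/5)x^5 + 2x^4 - (1/2)x^3 - x^2

the result is g(x) = (3/5)x^5 + 2x^4 - (1/2)x^3 - x^2


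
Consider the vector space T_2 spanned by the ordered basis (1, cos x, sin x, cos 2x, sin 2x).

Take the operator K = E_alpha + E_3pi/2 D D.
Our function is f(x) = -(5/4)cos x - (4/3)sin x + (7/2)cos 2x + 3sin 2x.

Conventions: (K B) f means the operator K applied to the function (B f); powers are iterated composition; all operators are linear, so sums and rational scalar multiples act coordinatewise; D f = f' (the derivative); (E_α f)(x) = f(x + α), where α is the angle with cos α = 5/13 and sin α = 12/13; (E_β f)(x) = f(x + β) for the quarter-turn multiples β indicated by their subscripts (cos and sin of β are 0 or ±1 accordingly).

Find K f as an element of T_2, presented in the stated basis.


E_alpha f = -(89/52)cos x + (25/39)sin x - (113/338)cos 2x - (777/169)sin 2x
D f = -(4/3)cos x + (5/4)sin x + 6cos 2x - 7sin 2x
D D f = (5/4)cos x + (4/3)sin x - 14cos 2x - 12sin 2x
E_3pi/2 D D f = -(4/3)cos x + (5/4)sin x + 14cos 2x + 12sin 2x
(E_alpha + E_3pi/2 D D) f = -(475/156)cos x + (295/156)sin x + (4619/338)cos 2x + (1251/169)sin 2x

g(x) = -(475/156)cos x + (295/156)sin x + (4619/338)cos 2x + (1251/169)sin 2x


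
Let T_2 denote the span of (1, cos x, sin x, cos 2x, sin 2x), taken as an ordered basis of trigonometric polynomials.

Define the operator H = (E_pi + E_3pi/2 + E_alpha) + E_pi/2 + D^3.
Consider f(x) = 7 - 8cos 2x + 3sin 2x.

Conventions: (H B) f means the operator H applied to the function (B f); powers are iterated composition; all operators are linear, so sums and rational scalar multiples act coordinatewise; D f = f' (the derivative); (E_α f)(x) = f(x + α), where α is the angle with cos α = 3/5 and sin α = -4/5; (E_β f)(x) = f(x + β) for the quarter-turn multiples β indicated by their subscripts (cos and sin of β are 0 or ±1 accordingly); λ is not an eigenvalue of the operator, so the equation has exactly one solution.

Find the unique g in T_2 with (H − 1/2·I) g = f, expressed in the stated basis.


g(x) = 2 + (4112/8345)cos 2x + (6634/8345)sin 2x

write g with unknown coordinates in the stated basis and equate coefficients in (H − 1/2·I) g = f
solving from the highest basis element down gives g = 2 + (4112/8345)cos 2x + (6634/8345)sin 2x
check: H g = 8 - (64704/8345)cos 2x + (28352/8345)sin 2x
so H g − 1/2·g = 7 - 8cos 2x + 3sin 2x = f ✓


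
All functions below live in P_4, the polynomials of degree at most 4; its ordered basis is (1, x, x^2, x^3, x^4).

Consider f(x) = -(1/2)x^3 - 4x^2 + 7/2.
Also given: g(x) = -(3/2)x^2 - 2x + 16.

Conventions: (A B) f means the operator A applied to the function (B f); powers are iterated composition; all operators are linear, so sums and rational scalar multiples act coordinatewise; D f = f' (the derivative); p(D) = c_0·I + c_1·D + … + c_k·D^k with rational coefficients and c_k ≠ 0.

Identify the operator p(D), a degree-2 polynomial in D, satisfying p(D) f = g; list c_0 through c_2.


p(D) = D − 2·D^2, i.e. c_0 = 0, c_1 = 1, c_2 = -2

D^0 f = -(1/2)x^3 - 4x^2 + 7/2
D^1 f = -(3/2)x^2 - 8x
D^2 f = -3x - 8
matching coefficients of g against c_0 f + c_1 Df + … from the top degree down determines the c_i
solution: c_0 = 0, c_1 = 1, c_2 = -2


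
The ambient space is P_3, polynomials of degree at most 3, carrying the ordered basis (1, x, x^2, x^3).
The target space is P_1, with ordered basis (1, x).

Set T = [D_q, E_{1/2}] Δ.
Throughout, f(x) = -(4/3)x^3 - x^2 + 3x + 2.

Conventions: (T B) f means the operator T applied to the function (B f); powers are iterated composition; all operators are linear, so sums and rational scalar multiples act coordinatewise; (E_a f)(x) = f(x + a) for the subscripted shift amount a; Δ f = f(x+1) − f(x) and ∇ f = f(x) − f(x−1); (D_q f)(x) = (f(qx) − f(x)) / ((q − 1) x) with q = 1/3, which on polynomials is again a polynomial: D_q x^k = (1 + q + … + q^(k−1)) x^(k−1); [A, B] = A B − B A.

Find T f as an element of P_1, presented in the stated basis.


the result is g(x) = -4/3

Δ f = -4x^2 - 6x + 2/3
E_{1/2} Δ f = -4x^2 - 10x - 10/3
D_q E_{1/2} Δ f = -(16/3)x - 10
D_q Δ f = -(16/3)x - 6
E_{1/2} D_q Δ f = -(16/3)x - 26/3
[D_q, E_{1/2}] Δ f = -4/3


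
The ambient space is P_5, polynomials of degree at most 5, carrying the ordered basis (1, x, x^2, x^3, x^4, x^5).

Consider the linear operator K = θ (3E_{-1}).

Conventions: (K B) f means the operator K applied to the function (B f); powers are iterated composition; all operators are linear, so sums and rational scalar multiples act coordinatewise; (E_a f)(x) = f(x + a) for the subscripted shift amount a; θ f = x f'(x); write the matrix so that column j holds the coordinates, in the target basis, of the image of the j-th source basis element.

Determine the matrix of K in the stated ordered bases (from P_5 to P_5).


image of 1: 0
image of x: 3x
image of x^2: 6x^2 - 6x
image of x^3: 9x^3 - 18x^2 + 9x
image of x^4: 12x^4 - 36x^3 + 36x^2 - 12x
image of x^5: 15x^5 - 60x^4 + 90x^3 - 60x^2 + 15x
each image's coordinates form column j of the matrix

the matrix is [[0, 0, 0, 0, 0, 0]; [0, 3, -6, 9, -12, 15]; [0, 0, 6, -18, 36, -60]; [0, 0, 0, 9, -36, 90]; [0, 0, 0, 0, 12, -60]; [0, 0, 0, 0, 0, 15]] (rows listed top to bottom)


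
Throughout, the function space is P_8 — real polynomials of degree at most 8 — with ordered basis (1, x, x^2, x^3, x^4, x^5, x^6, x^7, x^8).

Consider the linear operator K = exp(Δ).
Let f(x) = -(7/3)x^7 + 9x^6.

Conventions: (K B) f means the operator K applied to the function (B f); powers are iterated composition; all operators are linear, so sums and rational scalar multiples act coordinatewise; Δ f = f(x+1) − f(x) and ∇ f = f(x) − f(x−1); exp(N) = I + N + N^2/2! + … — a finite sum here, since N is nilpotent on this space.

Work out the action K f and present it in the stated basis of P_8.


the result is g(x) = -(7/3)x^7 - (22/3)x^6 - 44x^5 - (415/3)x^4 - 325x^3 - 523x^2 - (1523/3)x - 658/3

order-1 term: -(49/3)x^6 + 5x^5 + (160/3)x^4 + (295/3)x^3 + 86x^2 + (113/3)x + 20/3
order-2 term: -49x^5 - 110x^4 - (95/3)x^3 + 210x^2 + (911/3)x + 132
order-3 term: -(245/3)x^4 - 310x^3 - 415x^2 - 120x + 323/3
order-4 term: -(245/3)x^3 - 355x^2 - (1565/3)x - 695/3
order-5 term: -49x^2 - 191x - 575/3
order-6 term: -(49/3)x - 40
order-7 term: -7/3
the series for exp(Δ) f terminates at order 7
exp(Δ) f = -(7/3)x^7 - (22/3)x^6 - 44x^5 - (415/3)x^4 - 325x^3 - 523x^2 - (1523/3)x - 658/3


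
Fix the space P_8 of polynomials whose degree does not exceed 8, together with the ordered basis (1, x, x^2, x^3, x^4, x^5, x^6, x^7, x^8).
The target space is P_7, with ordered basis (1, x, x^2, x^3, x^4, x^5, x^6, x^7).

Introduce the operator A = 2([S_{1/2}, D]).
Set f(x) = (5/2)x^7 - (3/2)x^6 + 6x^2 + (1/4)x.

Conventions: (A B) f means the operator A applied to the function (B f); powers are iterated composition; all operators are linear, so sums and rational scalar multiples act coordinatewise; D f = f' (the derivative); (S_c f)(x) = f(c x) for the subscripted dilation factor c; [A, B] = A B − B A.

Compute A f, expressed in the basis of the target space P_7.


g(x) = (35/128)x^6 - (9/32)x^5 + 6x + 1/4

D f = (35/2)x^6 - 9x^5 + 12x + 1/4
S_{1/2} D f = (35/128)x^6 - (9/32)x^5 + 6x + 1/4
S_{1/2} f = (5/256)x^7 - (3/128)x^6 + (3/2)x^2 + (1/8)x
D S_{1/2} f = (35/256)x^6 - (9/64)x^5 + 3x + 1/8
[S_{1/2}, D] f = (35/256)x^6 - (9/64)x^5 + 3x + 1/8
(2([S_{1/2}, D])) f = (35/128)x^6 - (9/32)x^5 + 6x + 1/4


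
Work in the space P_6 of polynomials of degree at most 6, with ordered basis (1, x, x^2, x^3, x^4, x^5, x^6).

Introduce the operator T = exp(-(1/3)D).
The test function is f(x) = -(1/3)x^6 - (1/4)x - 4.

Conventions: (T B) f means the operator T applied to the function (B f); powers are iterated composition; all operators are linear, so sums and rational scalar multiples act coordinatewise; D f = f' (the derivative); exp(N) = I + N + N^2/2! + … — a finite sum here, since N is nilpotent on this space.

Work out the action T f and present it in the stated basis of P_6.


order-1 term: (2/3)x^5 + 1/12
order-2 term: -(5/9)x^4
order-3 term: (20/81)x^3
order-4 term: -(5/81)x^2
order-5 term: (2/243)x
order-6 term: -1/2187
the series for exp(-(1/3)D) f terminates at order 6
exp(-(1/3)D) f = -(1/3)x^6 + (2/3)x^5 - (5/9)x^4 + (20/81)x^3 - (5/81)x^2 - (235/972)x - 34267/8748

the image equals g(x) = -(1/3)x^6 + (2/3)x^5 - (5/9)x^4 + (20/81)x^3 - (5/81)x^2 - (235/972)x - 34267/8748


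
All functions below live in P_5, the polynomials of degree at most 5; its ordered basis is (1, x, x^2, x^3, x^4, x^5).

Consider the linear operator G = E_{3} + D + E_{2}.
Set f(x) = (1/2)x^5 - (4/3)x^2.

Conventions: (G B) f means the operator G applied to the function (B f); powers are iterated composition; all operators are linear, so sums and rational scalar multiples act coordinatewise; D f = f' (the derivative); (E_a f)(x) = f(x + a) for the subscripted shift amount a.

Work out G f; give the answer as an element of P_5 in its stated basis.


E_{3} f = (1/2)x^5 + (15/2)x^4 + 45x^3 + (401/3)x^2 + (389/2)x + 219/2
D f = (5/2)x^4 - (8/3)x
E_{2} f = (1/2)x^5 + 5x^4 + 20x^3 + (116/3)x^2 + (104/3)x + 32/3
(E_{3} + D + E_{2}) f = x^5 + 15x^4 + 65x^3 + (517/3)x^2 + (453/2)x + 721/6

g(x) = x^5 + 15x^4 + 65x^3 + (517/3)x^2 + (453/2)x + 721/6
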